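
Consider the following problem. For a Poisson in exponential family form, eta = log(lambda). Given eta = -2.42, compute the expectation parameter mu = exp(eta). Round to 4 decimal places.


Expectation parameter for Poisson exponential family:
mu = exp(eta).
eta = -2.42.
mu = exp(-2.42) = 0.0889

0.0889


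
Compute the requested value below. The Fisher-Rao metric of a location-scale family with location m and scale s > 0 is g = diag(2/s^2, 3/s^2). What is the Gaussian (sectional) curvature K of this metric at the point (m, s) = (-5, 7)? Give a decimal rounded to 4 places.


The metric has the form g = (A dm^2 + B ds^2)/s^2 with A = 2, B = 3.
Substitute u = sqrt(A/B)*m: g = B*(du^2 + ds^2)/s^2, i.e. B times the
Poincare upper half-plane metric, which has constant Gaussian curvature -1.
Scaling a 2D metric by a constant c divides the Gaussian curvature by c,
so K = -1/B = -1/(3) = -0.3333 everywhere (the point (m, s) = (-5, 7) is irrelevant:
the curvature is constant).
The requested Gaussian curvature is K = -0.3333.

-0.3333


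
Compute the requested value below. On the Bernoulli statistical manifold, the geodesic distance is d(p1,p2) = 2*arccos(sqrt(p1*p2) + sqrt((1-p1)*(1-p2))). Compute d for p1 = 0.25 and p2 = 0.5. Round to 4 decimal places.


Geodesic distance on Bernoulli manifold:
d(p1,p2) = 2*arccos(sqrt(p1*p2) + sqrt((1-p1)*(1-p2))).
sqrt(p1*p2) = sqrt(0.25*0.5) = 0.353553.
sqrt((1-p1)*(1-p2)) = sqrt(0.75*0.5) = 0.612372.
arg = 0.353553 + 0.612372 = 0.965926.
d = 2*arccos(0.965926) = 0.5236

0.5236


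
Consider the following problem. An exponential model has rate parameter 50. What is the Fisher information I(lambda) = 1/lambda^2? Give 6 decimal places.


Fisher information for exponential: I(lambda) = 1/lambda^2.
lambda = 50, lambda^2 = 2500.
I = 1/2500 = 0.000400

0.000400


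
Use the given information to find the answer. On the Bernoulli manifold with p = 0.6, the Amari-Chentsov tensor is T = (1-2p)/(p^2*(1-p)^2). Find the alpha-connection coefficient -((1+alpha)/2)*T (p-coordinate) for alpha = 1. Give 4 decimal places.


Skewness (Amari-Chentsov) tensor: T = (1-2p)/(p^2*(1-p)^2).
p = 0.6, 1-2p = -0.2, p^2 = 0.36, (1-p)^2 = 0.16.
T = -0.2/(0.36 * 0.16) = -3.472222.
In the p-coordinate, Gamma^(alpha) = Gamma^(0) - (alpha/2)*T with Gamma^(0) = (1/2)*g'(p) = -T/2,
so Gamma^(alpha) = -((1+alpha)/2)*T.
alpha = 1, -(1+alpha)/2 = -1.0.
Gamma = -1.0 * -3.472222 = 3.4722

3.4722


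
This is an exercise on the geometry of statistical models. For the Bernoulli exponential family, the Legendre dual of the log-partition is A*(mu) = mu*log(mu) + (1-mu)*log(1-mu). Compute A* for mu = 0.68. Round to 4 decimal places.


Legendre transform for Bernoulli:
A*(mu) = mu*log(mu) + (1-mu)*log(1-mu).
mu = 0.68, 1-mu = 0.32.
mu*log(mu) = 0.68*log(0.68) = -0.26225.
(1-mu)*log(1-mu) = 0.32*log(0.32) = -0.364619.
A* = -0.26225 + -0.364619 = -0.6269

-0.6269


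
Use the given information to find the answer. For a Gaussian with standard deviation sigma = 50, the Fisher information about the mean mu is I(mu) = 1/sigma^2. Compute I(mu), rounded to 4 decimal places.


The Fisher information for the mean of a normal distribution is I(mu) = 1/sigma^2.
sigma = 50, so sigma^2 = 2500.
I(mu) = 1/2500 = 0.0004

0.0004


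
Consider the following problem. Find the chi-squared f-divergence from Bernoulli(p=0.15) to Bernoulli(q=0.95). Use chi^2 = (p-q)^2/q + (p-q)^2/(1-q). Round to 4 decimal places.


Chi-squared divergence between Bernoulli distributions:
chi^2 = (p-q)^2/q + (p-q)^2/(1-q).
p = 0.15, q = 0.95, p-q = -0.8.
(p-q)^2 = 0.64.
term1 = 0.64/0.95 = 0.673684.
term2 = 0.64/0.05 = 12.8.
chi^2 = 0.673684 + 12.8 = 13.4737

13.4737


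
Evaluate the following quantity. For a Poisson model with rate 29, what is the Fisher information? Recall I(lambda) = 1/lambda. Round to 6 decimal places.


Fisher information for Poisson: I(lambda) = 1/lambda.
lambda = 29.
I(lambda) = 1/29 = 0.034483

0.034483


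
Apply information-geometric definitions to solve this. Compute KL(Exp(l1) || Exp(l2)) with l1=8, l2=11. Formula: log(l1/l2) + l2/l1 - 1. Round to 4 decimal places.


KL divergence for exponential family:
KL = log(l1/l2) + l2/l1 - 1.
log(8/11) = -0.318454.
11/8 = 1.375.
KL = -0.318454 + 1.375 - 1 = 0.0565

0.0565


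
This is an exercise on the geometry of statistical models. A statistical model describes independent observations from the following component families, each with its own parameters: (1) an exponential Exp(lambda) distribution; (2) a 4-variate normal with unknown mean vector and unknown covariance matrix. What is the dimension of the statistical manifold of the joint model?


The dimension of a statistical manifold equals the number of free
(independent) real parameters of the model. For a product of independent
blocks the parameter counts add.
- exponential (lambda): 1.
- 4-variate normal: 4 (mean) + 4*5/2 = 10 (symmetric covariance) = 14.
Total = 1 + 14 = 15.
Dimension = 15

15


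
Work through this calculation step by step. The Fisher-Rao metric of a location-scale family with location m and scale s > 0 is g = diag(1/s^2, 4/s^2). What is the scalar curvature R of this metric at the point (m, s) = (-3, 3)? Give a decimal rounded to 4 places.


The metric has the form g = (A dm^2 + B ds^2)/s^2 with A = 1, B = 4.
Substitute u = sqrt(A/B)*m: g = B*(du^2 + ds^2)/s^2, i.e. B times the
Poincare upper half-plane metric, which has constant Gaussian curvature -1.
Scaling a 2D metric by a constant c divides the Gaussian curvature by c,
so K = -1/B = -1/(4) = -0.2500 everywhere (the point (m, s) = (-3, 3) is irrelevant:
the curvature is constant).
Scalar curvature in dimension 2: R = 2K = -2/(4) = -0.5000.

-0.5000


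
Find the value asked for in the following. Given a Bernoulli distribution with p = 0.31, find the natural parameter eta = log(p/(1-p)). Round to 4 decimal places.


Natural parameter for Bernoulli: eta = log(p/(1-p)).
p = 0.31, 1-p = 0.69.
p/(1-p) = 0.449275.
eta = log(0.449275) = -0.8001

-0.8001


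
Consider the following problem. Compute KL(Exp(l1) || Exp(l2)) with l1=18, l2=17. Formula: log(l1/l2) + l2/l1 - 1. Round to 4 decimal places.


KL divergence for exponential family:
KL = log(l1/l2) + l2/l1 - 1.
log(18/17) = 0.057158.
17/18 = 0.944444.
KL = 0.057158 + 0.944444 - 1 = 0.0016

0.0016


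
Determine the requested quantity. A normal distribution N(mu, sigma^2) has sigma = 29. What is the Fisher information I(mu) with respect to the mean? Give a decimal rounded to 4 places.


The Fisher information for the mean of a normal distribution is I(mu) = 1/sigma^2.
sigma = 29, so sigma^2 = 841.
I(mu) = 1/841 = 0.0012

0.0012


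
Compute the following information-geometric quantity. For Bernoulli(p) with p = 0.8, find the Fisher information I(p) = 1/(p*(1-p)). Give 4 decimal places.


For Bernoulli(p), Fisher information is I(p) = 1/(p*(1-p)).
p = 0.8, 1-p = 0.2.
p*(1-p) = 0.16.
I(p) = 1/0.16 = 6.2500

6.2500


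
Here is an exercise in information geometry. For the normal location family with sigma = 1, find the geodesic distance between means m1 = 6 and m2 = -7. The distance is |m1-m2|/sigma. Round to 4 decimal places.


On the fixed-variance normal subfamily, geodesic distance = |m1-m2|/sigma.
|6 - -7| = 13.
sigma = 1.
d = 13/1 = 13.0000

13.0000


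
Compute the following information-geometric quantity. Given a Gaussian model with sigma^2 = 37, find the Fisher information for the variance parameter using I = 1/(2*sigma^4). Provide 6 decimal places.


Fisher information for variance: I(sigma^2) = 1/(2*sigma^4).
sigma^2 = 37, so sigma^4 = 1369.
I = 1/(2*1369) = 1/2738 = 0.000365

0.000365


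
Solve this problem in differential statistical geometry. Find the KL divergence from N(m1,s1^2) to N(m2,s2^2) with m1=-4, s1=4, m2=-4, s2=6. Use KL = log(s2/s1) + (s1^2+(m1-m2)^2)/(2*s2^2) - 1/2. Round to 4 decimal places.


KL divergence between normal distributions:
KL = log(s2/s1) + (s1^2 + (m1-m2)^2)/(2*s2^2) - 1/2.
log(6/4) = 0.405465.
(4^2 + (-4--4)^2)/(2*6^2) = (16 + 0)/72 = 0.222222.
KL = 0.405465 + 0.222222 - 0.5 = 0.1277

0.1277


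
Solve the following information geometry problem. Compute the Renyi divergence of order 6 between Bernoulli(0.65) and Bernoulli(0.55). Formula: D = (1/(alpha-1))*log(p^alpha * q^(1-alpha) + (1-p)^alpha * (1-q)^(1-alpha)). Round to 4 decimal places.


Renyi divergence of order alpha between Bernoulli distributions:
D = (1/(alpha-1))*log(p^alpha * q^(1-alpha) + (1-p)^alpha * (1-q)^(1-alpha)).
alpha = 6, p = 0.65, q = 0.55.
p^alpha * q^(1-alpha) = 0.65^6 * 0.55^-5 = 1.498534.
(1-p)^alpha * (1-q)^(1-alpha) = 0.35^6 * 0.45^-5 = 0.09962.
sum = 1.498534 + 0.09962 = 1.598154.
D = (1/5)*log(1.598154) = 0.0938

0.0938


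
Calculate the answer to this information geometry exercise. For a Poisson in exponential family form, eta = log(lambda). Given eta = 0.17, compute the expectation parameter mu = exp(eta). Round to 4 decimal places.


Expectation parameter for Poisson exponential family:
mu = exp(eta).
eta = 0.17.
mu = exp(0.17) = 1.1853

1.1853


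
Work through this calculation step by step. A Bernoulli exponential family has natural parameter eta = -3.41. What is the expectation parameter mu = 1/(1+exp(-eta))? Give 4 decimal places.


Dual coordinate (expectation parameter) for Bernoulli:
mu = 1/(1+exp(-eta)).
eta = -3.41.
exp(-eta) = exp(3.41) = 30.265244.
mu = 1/(1+30.265244) = 0.0320

0.0320


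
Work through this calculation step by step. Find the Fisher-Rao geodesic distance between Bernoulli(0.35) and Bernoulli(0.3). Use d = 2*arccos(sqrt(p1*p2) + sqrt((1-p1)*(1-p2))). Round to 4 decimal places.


Geodesic distance on Bernoulli manifold:
d(p1,p2) = 2*arccos(sqrt(p1*p2) + sqrt((1-p1)*(1-p2))).
sqrt(p1*p2) = sqrt(0.35*0.3) = 0.324037.
sqrt((1-p1)*(1-p2)) = sqrt(0.65*0.7) = 0.674537.
arg = 0.324037 + 0.674537 = 0.998574.
d = 2*arccos(0.998574) = 0.1068

0.1068


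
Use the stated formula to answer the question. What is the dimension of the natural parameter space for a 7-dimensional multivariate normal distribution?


Exponential family dimension calculation:
For 7-dim MVN: mean has 7 params, covariance has 7*8/2 = 28 unique entries.
Total dim = 7 + 28 = 35.

35


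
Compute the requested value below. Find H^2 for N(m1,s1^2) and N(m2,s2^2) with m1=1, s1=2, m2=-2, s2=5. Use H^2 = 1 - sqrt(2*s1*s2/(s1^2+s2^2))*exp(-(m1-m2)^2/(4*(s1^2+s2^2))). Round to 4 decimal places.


Squared Hellinger distance for Gaussians:
H^2 = 1 - sqrt(2*s1*s2/(s1^2+s2^2)) * exp(-(m1-m2)^2/(4*(s1^2+s2^2))).
s1^2 = 4, s2^2 = 25, s1^2+s2^2 = 29.
sqrt(2*2*5/(29)) = 0.830455.
(m1-m2)^2 = (3)^2 = 9.
exp(-9/(4*29)) = exp(-0.077586) = 0.925347.
H^2 = 1 - 0.830455*0.925347 = 0.2315

0.2315


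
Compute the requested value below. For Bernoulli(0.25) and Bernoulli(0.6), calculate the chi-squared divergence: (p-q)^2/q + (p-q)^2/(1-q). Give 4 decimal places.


Chi-squared divergence between Bernoulli distributions:
chi^2 = (p-q)^2/q + (p-q)^2/(1-q).
p = 0.25, q = 0.6, p-q = -0.35.
(p-q)^2 = 0.1225.
term1 = 0.1225/0.6 = 0.204167.
term2 = 0.1225/0.4 = 0.30625.
chi^2 = 0.204167 + 0.30625 = 0.5104

0.5104


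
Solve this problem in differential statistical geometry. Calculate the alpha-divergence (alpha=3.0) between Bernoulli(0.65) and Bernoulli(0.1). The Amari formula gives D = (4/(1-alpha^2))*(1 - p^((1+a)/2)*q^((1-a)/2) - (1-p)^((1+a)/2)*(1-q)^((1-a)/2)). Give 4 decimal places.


Amari alpha-divergence:
D = (4/(1-alpha^2))*(1 - p^((1+a)/2)*q^((1-a)/2) - (1-p)^((1+a)/2)*(1-q)^((1-a)/2)).
alpha = 3.0, p = 0.65, q = 0.1.
e1 = (1+alpha)/2 = 2.0, e2 = (1-alpha)/2 = -1.0.
t1 = p^e1 * q^e2 = 0.65^2.0 * 0.1^-1.0 = 4.225.
t2 = (1-p)^e1 * (1-q)^e2 = 0.35^2.0 * 0.9^-1.0 = 0.136111.
4/(1-alpha^2) = -0.5.
D = -0.5*(1 - 4.225 - 0.136111) = 1.6806

1.6806


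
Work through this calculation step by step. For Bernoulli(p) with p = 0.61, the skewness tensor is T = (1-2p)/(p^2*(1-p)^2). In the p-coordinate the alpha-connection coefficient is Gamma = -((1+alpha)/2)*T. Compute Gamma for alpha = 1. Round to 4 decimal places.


Skewness (Amari-Chentsov) tensor: T = (1-2p)/(p^2*(1-p)^2).
p = 0.61, 1-2p = -0.22, p^2 = 0.3721, (1-p)^2 = 0.1521.
T = -0.22/(0.3721 * 0.1521) = -3.887172.
In the p-coordinate, Gamma^(alpha) = Gamma^(0) - (alpha/2)*T with Gamma^(0) = (1/2)*g'(p) = -T/2,
so Gamma^(alpha) = -((1+alpha)/2)*T.
alpha = 1, -(1+alpha)/2 = -1.0.
Gamma = -1.0 * -3.887172 = 3.8872

3.8872


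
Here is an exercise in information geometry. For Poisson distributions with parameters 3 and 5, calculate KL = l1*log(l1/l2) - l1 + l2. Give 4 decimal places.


KL divergence for Poisson:
KL = l1*log(l1/l2) - l1 + l2.
l1 = 3, l2 = 5.
log(3/5) = -0.510826.
l1*log(l1/l2) = 3 * -0.510826 = -1.532477.
KL = -1.532477 - 3 + 5 = 0.4675

0.4675


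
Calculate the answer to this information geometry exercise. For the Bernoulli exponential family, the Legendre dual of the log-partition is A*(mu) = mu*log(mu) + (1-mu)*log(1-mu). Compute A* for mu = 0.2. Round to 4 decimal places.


Legendre transform for Bernoulli:
A*(mu) = mu*log(mu) + (1-mu)*log(1-mu).
mu = 0.2, 1-mu = 0.8.
mu*log(mu) = 0.2*log(0.2) = -0.321888.
(1-mu)*log(1-mu) = 0.8*log(0.8) = -0.178515.
A* = -0.321888 + -0.178515 = -0.5004

-0.5004


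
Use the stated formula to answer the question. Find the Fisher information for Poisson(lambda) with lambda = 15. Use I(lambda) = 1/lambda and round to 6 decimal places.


Fisher information for Poisson: I(lambda) = 1/lambda.
lambda = 15.
I(lambda) = 1/15 = 0.066667

0.066667


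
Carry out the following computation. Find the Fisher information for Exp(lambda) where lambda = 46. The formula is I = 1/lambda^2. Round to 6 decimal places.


Fisher information for exponential: I(lambda) = 1/lambda^2.
lambda = 46, lambda^2 = 2116.
I = 1/2116 = 0.000473

0.000473


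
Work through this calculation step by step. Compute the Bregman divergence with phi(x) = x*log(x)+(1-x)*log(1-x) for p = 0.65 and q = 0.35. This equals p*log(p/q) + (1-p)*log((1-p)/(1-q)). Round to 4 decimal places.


Bregman divergence with negative entropy generator:
D = p*log(p/q) + (1-p)*log((1-p)/(1-q)).
p = 0.65, q = 0.35.
p*log(p/q) = 0.65*log(0.65/0.35) = 0.402375.
(1-p)*log((1-p)/(1-q)) = 0.35*log(0.35/0.65) = -0.216664.
D = 0.402375 + -0.216664 = 0.1857

0.1857


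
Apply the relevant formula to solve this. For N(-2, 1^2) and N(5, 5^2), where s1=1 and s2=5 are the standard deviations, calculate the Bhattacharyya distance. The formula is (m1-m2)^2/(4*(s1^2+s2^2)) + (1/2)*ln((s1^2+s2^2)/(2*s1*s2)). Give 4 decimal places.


Bhattacharyya distance between two Gaussians:
DB = (m1-m2)^2/(4*(s1^2+s2^2)) + (1/2)*ln((s1^2+s2^2)/(2*s1*s2)).
(m1-m2)^2 = (-7)^2 = 49.
s1^2+s2^2 = 1 + 25 = 26.
term1 = 49/104 = 0.471154.
term2 = 0.5*ln(26/10.0) = 0.477756.
DB = 0.471154 + 0.477756 = 0.9489

0.9489


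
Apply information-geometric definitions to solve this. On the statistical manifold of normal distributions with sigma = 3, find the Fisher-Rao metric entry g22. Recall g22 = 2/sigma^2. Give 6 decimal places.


For the 2-parameter normal family, the Fisher metric has:
  g11 = 1/sigma^2, g22 = 2/sigma^2.
sigma = 3, sigma^2 = 9.
g22 = 0.222222

0.222222


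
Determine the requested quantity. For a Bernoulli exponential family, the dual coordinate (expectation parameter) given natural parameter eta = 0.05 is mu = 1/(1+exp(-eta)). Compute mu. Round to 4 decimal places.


Dual coordinate (expectation parameter) for Bernoulli:
mu = 1/(1+exp(-eta)).
eta = 0.05.
exp(-eta) = exp(-0.05) = 0.951229.
mu = 1/(1+0.951229) = 0.5125

0.5125


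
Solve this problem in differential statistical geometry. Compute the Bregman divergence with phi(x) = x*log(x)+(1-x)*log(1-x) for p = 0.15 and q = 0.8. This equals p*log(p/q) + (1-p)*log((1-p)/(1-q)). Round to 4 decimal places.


Bregman divergence with negative entropy generator:
D = p*log(p/q) + (1-p)*log((1-p)/(1-q)).
p = 0.15, q = 0.8.
p*log(p/q) = 0.15*log(0.15/0.8) = -0.251096.
(1-p)*log((1-p)/(1-q)) = 0.85*log(0.85/0.2) = 1.229881.
D = -0.251096 + 1.229881 = 0.9788

0.9788


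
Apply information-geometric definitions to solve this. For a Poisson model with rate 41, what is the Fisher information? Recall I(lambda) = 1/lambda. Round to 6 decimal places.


Fisher information for Poisson: I(lambda) = 1/lambda.
lambda = 41.
I(lambda) = 1/41 = 0.024390

0.024390


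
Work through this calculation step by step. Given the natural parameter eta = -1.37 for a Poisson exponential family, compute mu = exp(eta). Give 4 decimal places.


Expectation parameter for Poisson exponential family:
mu = exp(eta).
eta = -1.37.
mu = exp(-1.37) = 0.2541

0.2541


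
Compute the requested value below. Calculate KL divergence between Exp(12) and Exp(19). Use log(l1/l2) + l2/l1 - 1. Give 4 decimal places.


KL divergence for exponential family:
KL = log(l1/l2) + l2/l1 - 1.
log(12/19) = -0.459532.
19/12 = 1.583333.
KL = -0.459532 + 1.583333 - 1 = 0.1238

0.1238


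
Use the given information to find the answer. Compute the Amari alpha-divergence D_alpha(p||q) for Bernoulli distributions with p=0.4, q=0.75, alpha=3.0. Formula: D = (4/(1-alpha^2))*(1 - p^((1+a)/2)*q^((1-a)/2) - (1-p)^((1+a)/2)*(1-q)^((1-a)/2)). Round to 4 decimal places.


Amari alpha-divergence:
D = (4/(1-alpha^2))*(1 - p^((1+a)/2)*q^((1-a)/2) - (1-p)^((1+a)/2)*(1-q)^((1-a)/2)).
alpha = 3.0, p = 0.4, q = 0.75.
e1 = (1+alpha)/2 = 2.0, e2 = (1-alpha)/2 = -1.0.
t1 = p^e1 * q^e2 = 0.4^2.0 * 0.75^-1.0 = 0.213333.
t2 = (1-p)^e1 * (1-q)^e2 = 0.6^2.0 * 0.25^-1.0 = 1.44.
4/(1-alpha^2) = -0.5.
D = -0.5*(1 - 0.213333 - 1.44) = 0.3267

0.3267


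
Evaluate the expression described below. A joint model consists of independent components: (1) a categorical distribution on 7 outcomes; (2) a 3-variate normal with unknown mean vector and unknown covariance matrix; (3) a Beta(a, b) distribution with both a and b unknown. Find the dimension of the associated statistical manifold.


The dimension of a statistical manifold equals the number of free
(independent) real parameters of the model. For a product of independent
blocks the parameter counts add.
- categorical on 7 outcomes (probabilities sum to 1): 7-1 = 6.
- 3-variate normal: 3 (mean) + 3*4/2 = 6 (symmetric covariance) = 9.
- Beta (a, b): 2.
Total = 6 + 9 + 2 = 17.
Dimension = 17

17


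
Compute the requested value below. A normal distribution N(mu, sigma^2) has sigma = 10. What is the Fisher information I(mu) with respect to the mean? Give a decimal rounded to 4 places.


The Fisher information for the mean of a normal distribution is I(mu) = 1/sigma^2.
sigma = 10, so sigma^2 = 100.
I(mu) = 1/100 = 0.0100

0.0100


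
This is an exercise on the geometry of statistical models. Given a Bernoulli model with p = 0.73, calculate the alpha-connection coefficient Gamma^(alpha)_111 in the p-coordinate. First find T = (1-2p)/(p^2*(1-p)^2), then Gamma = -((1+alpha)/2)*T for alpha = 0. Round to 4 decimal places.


Skewness (Amari-Chentsov) tensor: T = (1-2p)/(p^2*(1-p)^2).
p = 0.73, 1-2p = -0.46, p^2 = 0.5329, (1-p)^2 = 0.0729.
T = -0.46/(0.5329 * 0.0729) = -11.840896.
In the p-coordinate, Gamma^(alpha) = Gamma^(0) - (alpha/2)*T with Gamma^(0) = (1/2)*g'(p) = -T/2,
so Gamma^(alpha) = -((1+alpha)/2)*T.
alpha = 0, -(1+alpha)/2 = -0.5.
Gamma = -0.5 * -11.840896 = 5.9204

5.9204


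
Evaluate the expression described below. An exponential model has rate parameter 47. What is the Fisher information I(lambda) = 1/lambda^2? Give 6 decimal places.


Fisher information for exponential: I(lambda) = 1/lambda^2.
lambda = 47, lambda^2 = 2209.
I = 1/2209 = 0.000453

0.000453


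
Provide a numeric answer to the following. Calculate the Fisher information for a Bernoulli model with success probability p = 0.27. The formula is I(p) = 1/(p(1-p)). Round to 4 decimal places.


For Bernoulli(p), Fisher information is I(p) = 1/(p*(1-p)).
p = 0.27, 1-p = 0.73.
p*(1-p) = 0.1971.
I(p) = 1/0.1971 = 5.0736

5.0736


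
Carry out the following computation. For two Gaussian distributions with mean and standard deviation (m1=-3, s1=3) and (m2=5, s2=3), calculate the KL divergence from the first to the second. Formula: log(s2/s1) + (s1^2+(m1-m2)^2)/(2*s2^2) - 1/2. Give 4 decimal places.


KL divergence between normal distributions:
KL = log(s2/s1) + (s1^2 + (m1-m2)^2)/(2*s2^2) - 1/2.
log(3/3) = 0.0.
(3^2 + (-3-5)^2)/(2*3^2) = (9 + 64)/18 = 4.055556.
KL = 0.0 + 4.055556 - 0.5 = 3.5556

3.5556


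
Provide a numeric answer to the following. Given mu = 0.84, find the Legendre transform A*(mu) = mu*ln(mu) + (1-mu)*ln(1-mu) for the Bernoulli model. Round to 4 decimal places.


Legendre transform for Bernoulli:
A*(mu) = mu*log(mu) + (1-mu)*log(1-mu).
mu = 0.84, 1-mu = 0.16.
mu*log(mu) = 0.84*log(0.84) = -0.146457.
(1-mu)*log(1-mu) = 0.16*log(0.16) = -0.293213.
A* = -0.146457 + -0.293213 = -0.4397

-0.4397


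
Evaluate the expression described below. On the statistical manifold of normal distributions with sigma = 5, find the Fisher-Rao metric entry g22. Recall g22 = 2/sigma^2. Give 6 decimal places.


For the 2-parameter normal family, the Fisher metric has:
  g11 = 1/sigma^2, g22 = 2/sigma^2.
sigma = 5, sigma^2 = 25.
g22 = 0.080000

0.080000


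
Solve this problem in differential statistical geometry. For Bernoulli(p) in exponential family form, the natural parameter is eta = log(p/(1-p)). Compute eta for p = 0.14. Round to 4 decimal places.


Natural parameter for Bernoulli: eta = log(p/(1-p)).
p = 0.14, 1-p = 0.86.
p/(1-p) = 0.162791.
eta = log(0.162791) = -1.8153

-1.8153


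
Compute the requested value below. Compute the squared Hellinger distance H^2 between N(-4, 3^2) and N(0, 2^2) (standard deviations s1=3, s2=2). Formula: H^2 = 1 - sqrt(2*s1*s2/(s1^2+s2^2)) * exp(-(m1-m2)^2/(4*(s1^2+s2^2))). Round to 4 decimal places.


Squared Hellinger distance for Gaussians:
H^2 = 1 - sqrt(2*s1*s2/(s1^2+s2^2)) * exp(-(m1-m2)^2/(4*(s1^2+s2^2))).
s1^2 = 9, s2^2 = 4, s1^2+s2^2 = 13.
sqrt(2*3*2/(13)) = 0.960769.
(m1-m2)^2 = (-4)^2 = 16.
exp(-16/(4*13)) = exp(-0.307692) = 0.735141.
H^2 = 1 - 0.960769*0.735141 = 0.2937

0.2937


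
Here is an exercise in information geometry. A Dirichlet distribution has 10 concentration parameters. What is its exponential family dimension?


Exponential family dimension calculation:
Dirichlet with 10 components has 10 natural parameters.

10


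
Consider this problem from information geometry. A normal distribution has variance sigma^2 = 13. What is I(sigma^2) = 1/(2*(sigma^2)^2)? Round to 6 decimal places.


Fisher information for variance: I(sigma^2) = 1/(2*sigma^4).
sigma^2 = 13, so sigma^4 = 169.
I = 1/(2*169) = 1/338 = 0.002959

0.002959


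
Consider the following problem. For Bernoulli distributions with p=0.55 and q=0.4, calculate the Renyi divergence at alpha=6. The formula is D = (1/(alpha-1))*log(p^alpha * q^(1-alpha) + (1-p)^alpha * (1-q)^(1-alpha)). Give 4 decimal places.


Renyi divergence of order alpha between Bernoulli distributions:
D = (1/(alpha-1))*log(p^alpha * q^(1-alpha) + (1-p)^alpha * (1-q)^(1-alpha)).
alpha = 6, p = 0.55, q = 0.4.
p^alpha * q^(1-alpha) = 0.55^6 * 0.4^-5 = 2.703188.
(1-p)^alpha * (1-q)^(1-alpha) = 0.45^6 * 0.6^-5 = 0.106787.
sum = 2.703188 + 0.106787 = 2.809975.
D = (1/5)*log(2.809975) = 0.2066

0.2066


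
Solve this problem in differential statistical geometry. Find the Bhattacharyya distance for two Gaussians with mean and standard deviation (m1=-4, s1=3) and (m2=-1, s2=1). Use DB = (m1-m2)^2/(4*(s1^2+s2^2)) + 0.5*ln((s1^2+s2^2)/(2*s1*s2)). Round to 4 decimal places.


Bhattacharyya distance between two Gaussians:
DB = (m1-m2)^2/(4*(s1^2+s2^2)) + (1/2)*ln((s1^2+s2^2)/(2*s1*s2)).
(m1-m2)^2 = (-3)^2 = 9.
s1^2+s2^2 = 9 + 1 = 10.
term1 = 9/40 = 0.225.
term2 = 0.5*ln(10/6.0) = 0.255413.
DB = 0.225 + 0.255413 = 0.4804

0.4804


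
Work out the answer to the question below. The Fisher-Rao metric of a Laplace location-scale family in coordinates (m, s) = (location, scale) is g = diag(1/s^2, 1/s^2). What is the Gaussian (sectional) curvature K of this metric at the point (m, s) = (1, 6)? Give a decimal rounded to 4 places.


The metric has the form g = (A dm^2 + B ds^2)/s^2 with A = 1, B = 1.
Substitute u = sqrt(A/B)*m: g = B*(du^2 + ds^2)/s^2, i.e. B times the
Poincare upper half-plane metric, which has constant Gaussian curvature -1.
Scaling a 2D metric by a constant c divides the Gaussian curvature by c,
so K = -1/B = -1/(1) = -1.0000 everywhere (the point (m, s) = (1, 6) is irrelevant:
the curvature is constant).
The requested Gaussian curvature is K = -1.0000.

-1.0000


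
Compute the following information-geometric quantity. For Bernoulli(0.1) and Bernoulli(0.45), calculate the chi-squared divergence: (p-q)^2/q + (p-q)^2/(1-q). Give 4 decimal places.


Chi-squared divergence between Bernoulli distributions:
chi^2 = (p-q)^2/q + (p-q)^2/(1-q).
p = 0.1, q = 0.45, p-q = -0.35.
(p-q)^2 = 0.1225.
term1 = 0.1225/0.45 = 0.272222.
term2 = 0.1225/0.55 = 0.222727.
chi^2 = 0.272222 + 0.222727 = 0.4949

0.4949


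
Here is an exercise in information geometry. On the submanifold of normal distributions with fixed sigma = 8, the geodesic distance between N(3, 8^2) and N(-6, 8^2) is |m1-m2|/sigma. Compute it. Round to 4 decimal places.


On the fixed-variance normal subfamily, geodesic distance = |m1-m2|/sigma.
|3 - -6| = 9.
sigma = 8.
d = 9/8 = 1.1250

1.1250


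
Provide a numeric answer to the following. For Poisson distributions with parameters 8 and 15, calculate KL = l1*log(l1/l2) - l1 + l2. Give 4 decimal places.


KL divergence for Poisson:
KL = l1*log(l1/l2) - l1 + l2.
l1 = 8, l2 = 15.
log(8/15) = -0.628609.
l1*log(l1/l2) = 8 * -0.628609 = -5.028869.
KL = -5.028869 - 8 + 15 = 1.9711

1.9711


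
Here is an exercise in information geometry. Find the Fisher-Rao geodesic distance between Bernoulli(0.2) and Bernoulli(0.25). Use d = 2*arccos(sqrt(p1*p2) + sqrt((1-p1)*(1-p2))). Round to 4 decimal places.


Geodesic distance on Bernoulli manifold:
d(p1,p2) = 2*arccos(sqrt(p1*p2) + sqrt((1-p1)*(1-p2))).
sqrt(p1*p2) = sqrt(0.2*0.25) = 0.223607.
sqrt((1-p1)*(1-p2)) = sqrt(0.8*0.75) = 0.774597.
arg = 0.223607 + 0.774597 = 0.998203.
d = 2*arccos(0.998203) = 0.1199

0.1199


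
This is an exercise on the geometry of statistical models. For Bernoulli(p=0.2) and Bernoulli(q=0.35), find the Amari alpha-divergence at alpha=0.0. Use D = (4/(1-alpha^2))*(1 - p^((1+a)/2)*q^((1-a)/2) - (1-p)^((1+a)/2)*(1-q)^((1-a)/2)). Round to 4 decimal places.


Amari alpha-divergence:
D = (4/(1-alpha^2))*(1 - p^((1+a)/2)*q^((1-a)/2) - (1-p)^((1+a)/2)*(1-q)^((1-a)/2)).
alpha = 0.0, p = 0.2, q = 0.35.
e1 = (1+alpha)/2 = 0.5, e2 = (1-alpha)/2 = 0.5.
t1 = p^e1 * q^e2 = 0.2^0.5 * 0.35^0.5 = 0.264575.
t2 = (1-p)^e1 * (1-q)^e2 = 0.8^0.5 * 0.65^0.5 = 0.72111.
4/(1-alpha^2) = 4.0.
D = 4.0*(1 - 0.264575 - 0.72111) = 0.0573

0.0573


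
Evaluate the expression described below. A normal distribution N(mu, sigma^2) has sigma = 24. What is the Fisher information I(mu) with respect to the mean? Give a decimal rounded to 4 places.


The Fisher information for the mean of a normal distribution is I(mu) = 1/sigma^2.
sigma = 24, so sigma^2 = 576.
I(mu) = 1/576 = 0.0017

0.0017


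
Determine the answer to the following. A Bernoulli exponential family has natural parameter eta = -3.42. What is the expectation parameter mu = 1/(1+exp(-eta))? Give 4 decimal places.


Dual coordinate (expectation parameter) for Bernoulli:
mu = 1/(1+exp(-eta)).
eta = -3.42.
exp(-eta) = exp(3.42) = 30.569415.
mu = 1/(1+30.569415) = 0.0317

0.0317


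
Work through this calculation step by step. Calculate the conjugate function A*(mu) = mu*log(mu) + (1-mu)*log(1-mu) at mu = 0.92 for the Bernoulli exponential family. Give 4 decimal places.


Legendre transform for Bernoulli:
A*(mu) = mu*log(mu) + (1-mu)*log(1-mu).
mu = 0.92, 1-mu = 0.08.
mu*log(mu) = 0.92*log(0.92) = -0.076711.
(1-mu)*log(1-mu) = 0.08*log(0.08) = -0.202058.
A* = -0.076711 + -0.202058 = -0.2788

-0.2788


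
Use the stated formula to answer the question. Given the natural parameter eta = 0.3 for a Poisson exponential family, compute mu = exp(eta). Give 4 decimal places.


Expectation parameter for Poisson exponential family:
mu = exp(eta).
eta = 0.3.
mu = exp(0.3) = 1.3499

1.3499


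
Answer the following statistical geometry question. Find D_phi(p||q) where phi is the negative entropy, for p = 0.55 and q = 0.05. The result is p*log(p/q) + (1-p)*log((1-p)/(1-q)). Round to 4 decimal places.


Bregman divergence with negative entropy generator:
D = p*log(p/q) + (1-p)*log((1-p)/(1-q)).
p = 0.55, q = 0.05.
p*log(p/q) = 0.55*log(0.55/0.05) = 1.318842.
(1-p)*log((1-p)/(1-q)) = 0.45*log(0.45/0.95) = -0.336246.
D = 1.318842 + -0.336246 = 0.9826

0.9826


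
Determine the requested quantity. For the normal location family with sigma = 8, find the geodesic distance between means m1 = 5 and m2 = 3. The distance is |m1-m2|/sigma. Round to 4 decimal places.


On the fixed-variance normal subfamily, geodesic distance = |m1-m2|/sigma.
|5 - 3| = 2.
sigma = 8.
d = 2/8 = 0.2500

0.2500


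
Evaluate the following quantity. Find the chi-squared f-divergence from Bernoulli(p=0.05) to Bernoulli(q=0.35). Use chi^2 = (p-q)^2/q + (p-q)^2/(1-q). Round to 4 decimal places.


Chi-squared divergence between Bernoulli distributions:
chi^2 = (p-q)^2/q + (p-q)^2/(1-q).
p = 0.05, q = 0.35, p-q = -0.3.
(p-q)^2 = 0.09.
term1 = 0.09/0.35 = 0.257143.
term2 = 0.09/0.65 = 0.138462.
chi^2 = 0.257143 + 0.138462 = 0.3956

0.3956


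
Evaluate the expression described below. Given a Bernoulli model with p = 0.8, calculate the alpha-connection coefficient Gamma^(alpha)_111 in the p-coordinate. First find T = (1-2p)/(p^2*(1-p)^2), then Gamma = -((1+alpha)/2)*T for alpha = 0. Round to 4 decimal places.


Skewness (Amari-Chentsov) tensor: T = (1-2p)/(p^2*(1-p)^2).
p = 0.8, 1-2p = -0.6, p^2 = 0.64, (1-p)^2 = 0.04.
T = -0.6/(0.64 * 0.04) = -23.4375.
In the p-coordinate, Gamma^(alpha) = Gamma^(0) - (alpha/2)*T with Gamma^(0) = (1/2)*g'(p) = -T/2,
so Gamma^(alpha) = -((1+alpha)/2)*T.
alpha = 0, -(1+alpha)/2 = -0.5.
Gamma = -0.5 * -23.4375 = 11.7188

11.7188


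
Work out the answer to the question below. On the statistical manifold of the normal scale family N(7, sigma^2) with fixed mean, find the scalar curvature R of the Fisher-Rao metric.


This family has a single free parameter, so its statistical manifold
is 1-dimensional. The Riemann curvature tensor of any 1-dimensional
Riemannian manifold vanishes identically, so R = 0.

0


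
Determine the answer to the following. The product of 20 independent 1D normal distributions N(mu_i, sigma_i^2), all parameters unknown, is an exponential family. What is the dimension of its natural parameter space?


Exponential family dimension calculation:
Each univariate normal has two natural parameters (mu/sigma^2 and -1/(2 sigma^2)).
With 20 independent components, dim = 2 * 20 = 40.

40


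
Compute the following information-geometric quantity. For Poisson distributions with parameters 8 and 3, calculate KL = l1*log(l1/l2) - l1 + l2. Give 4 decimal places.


KL divergence for Poisson:
KL = l1*log(l1/l2) - l1 + l2.
l1 = 8, l2 = 3.
log(8/3) = 0.980829.
l1*log(l1/l2) = 8 * 0.980829 = 7.846634.
KL = 7.846634 - 8 + 3 = 2.8466

2.8466


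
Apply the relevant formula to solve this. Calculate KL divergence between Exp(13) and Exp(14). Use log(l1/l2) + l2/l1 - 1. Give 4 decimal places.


KL divergence for exponential family:
KL = log(l1/l2) + l2/l1 - 1.
log(13/14) = -0.074108.
14/13 = 1.076923.
KL = -0.074108 + 1.076923 - 1 = 0.0028

0.0028


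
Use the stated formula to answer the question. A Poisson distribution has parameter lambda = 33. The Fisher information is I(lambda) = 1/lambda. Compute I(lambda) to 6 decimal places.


Fisher information for Poisson: I(lambda) = 1/lambda.
lambda = 33.
I(lambda) = 1/33 = 0.030303

0.030303


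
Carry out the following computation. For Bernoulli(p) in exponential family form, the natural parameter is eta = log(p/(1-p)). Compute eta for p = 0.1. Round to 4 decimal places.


Natural parameter for Bernoulli: eta = log(p/(1-p)).
p = 0.1, 1-p = 0.9.
p/(1-p) = 0.111111.
eta = log(0.111111) = -2.1972

-2.1972


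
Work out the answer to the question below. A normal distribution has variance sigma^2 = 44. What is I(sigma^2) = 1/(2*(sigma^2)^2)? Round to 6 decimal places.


Fisher information for variance: I(sigma^2) = 1/(2*sigma^4).
sigma^2 = 44, so sigma^4 = 1936.
I = 1/(2*1936) = 1/3872 = 0.000258

0.000258


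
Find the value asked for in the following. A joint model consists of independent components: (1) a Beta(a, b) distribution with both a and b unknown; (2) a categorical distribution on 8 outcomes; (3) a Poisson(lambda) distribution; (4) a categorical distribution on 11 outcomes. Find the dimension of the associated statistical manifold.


The dimension of a statistical manifold equals the number of free
(independent) real parameters of the model. For a product of independent
blocks the parameter counts add.
- Beta (a, b): 2.
- categorical on 8 outcomes (probabilities sum to 1): 8-1 = 7.
- Poisson (lambda): 1.
- categorical on 11 outcomes (probabilities sum to 1): 11-1 = 10.
Total = 2 + 7 + 1 + 10 = 20.
Dimension = 20

20


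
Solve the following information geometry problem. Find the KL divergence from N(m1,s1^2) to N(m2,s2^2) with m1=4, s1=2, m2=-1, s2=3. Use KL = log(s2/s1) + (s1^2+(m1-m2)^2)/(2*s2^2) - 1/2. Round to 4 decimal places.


KL divergence between normal distributions:
KL = log(s2/s1) + (s1^2 + (m1-m2)^2)/(2*s2^2) - 1/2.
log(3/2) = 0.405465.
(2^2 + (4--1)^2)/(2*3^2) = (4 + 25)/18 = 1.611111.
KL = 0.405465 + 1.611111 - 0.5 = 1.5166

1.5166


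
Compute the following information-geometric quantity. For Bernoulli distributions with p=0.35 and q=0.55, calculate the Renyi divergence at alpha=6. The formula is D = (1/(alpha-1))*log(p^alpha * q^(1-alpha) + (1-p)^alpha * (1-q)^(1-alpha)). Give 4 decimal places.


Renyi divergence of order alpha between Bernoulli distributions:
D = (1/(alpha-1))*log(p^alpha * q^(1-alpha) + (1-p)^alpha * (1-q)^(1-alpha)).
alpha = 6, p = 0.35, q = 0.55.
p^alpha * q^(1-alpha) = 0.35^6 * 0.55^-5 = 0.036525.
(1-p)^alpha * (1-q)^(1-alpha) = 0.65^6 * 0.45^-5 = 4.087122.
sum = 0.036525 + 4.087122 = 4.123647.
D = (1/5)*log(4.123647) = 0.2833

0.2833


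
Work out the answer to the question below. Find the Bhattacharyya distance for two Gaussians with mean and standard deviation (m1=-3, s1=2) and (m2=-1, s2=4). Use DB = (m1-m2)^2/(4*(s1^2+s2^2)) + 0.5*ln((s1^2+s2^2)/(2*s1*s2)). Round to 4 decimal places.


Bhattacharyya distance between two Gaussians:
DB = (m1-m2)^2/(4*(s1^2+s2^2)) + (1/2)*ln((s1^2+s2^2)/(2*s1*s2)).
(m1-m2)^2 = (-2)^2 = 4.
s1^2+s2^2 = 4 + 16 = 20.
term1 = 4/80 = 0.05.
term2 = 0.5*ln(20/16.0) = 0.111572.
DB = 0.05 + 0.111572 = 0.1616

0.1616


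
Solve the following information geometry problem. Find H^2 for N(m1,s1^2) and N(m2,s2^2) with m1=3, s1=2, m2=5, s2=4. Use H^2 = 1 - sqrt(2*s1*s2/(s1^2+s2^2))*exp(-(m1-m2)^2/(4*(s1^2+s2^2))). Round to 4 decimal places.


Squared Hellinger distance for Gaussians:
H^2 = 1 - sqrt(2*s1*s2/(s1^2+s2^2)) * exp(-(m1-m2)^2/(4*(s1^2+s2^2))).
s1^2 = 4, s2^2 = 16, s1^2+s2^2 = 20.
sqrt(2*2*4/(20)) = 0.894427.
(m1-m2)^2 = (-2)^2 = 4.
exp(-4/(4*20)) = exp(-0.05) = 0.951229.
H^2 = 1 - 0.894427*0.951229 = 0.1492

0.1492


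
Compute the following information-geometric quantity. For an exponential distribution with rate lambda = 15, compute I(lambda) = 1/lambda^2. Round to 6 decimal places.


Fisher information for exponential: I(lambda) = 1/lambda^2.
lambda = 15, lambda^2 = 225.
I = 1/225 = 0.004444

0.004444


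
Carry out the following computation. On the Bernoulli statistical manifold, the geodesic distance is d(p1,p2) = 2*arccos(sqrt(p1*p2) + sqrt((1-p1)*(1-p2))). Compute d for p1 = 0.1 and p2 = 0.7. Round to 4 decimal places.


Geodesic distance on Bernoulli manifold:
d(p1,p2) = 2*arccos(sqrt(p1*p2) + sqrt((1-p1)*(1-p2))).
sqrt(p1*p2) = sqrt(0.1*0.7) = 0.264575.
sqrt((1-p1)*(1-p2)) = sqrt(0.9*0.3) = 0.519615.
arg = 0.264575 + 0.519615 = 0.78419.
d = 2*arccos(0.78419) = 1.3388

1.3388


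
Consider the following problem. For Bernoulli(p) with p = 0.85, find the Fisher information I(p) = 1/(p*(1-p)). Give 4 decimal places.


For Bernoulli(p), Fisher information is I(p) = 1/(p*(1-p)).
p = 0.85, 1-p = 0.15.
p*(1-p) = 0.1275.
I(p) = 1/0.1275 = 7.8431

7.8431


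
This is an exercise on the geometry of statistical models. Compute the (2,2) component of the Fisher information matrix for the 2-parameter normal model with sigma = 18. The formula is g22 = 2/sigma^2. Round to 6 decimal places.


For the 2-parameter normal family, the Fisher metric has:
  g11 = 1/sigma^2, g22 = 2/sigma^2.
sigma = 18, sigma^2 = 324.
g22 = 0.006173

0.006173


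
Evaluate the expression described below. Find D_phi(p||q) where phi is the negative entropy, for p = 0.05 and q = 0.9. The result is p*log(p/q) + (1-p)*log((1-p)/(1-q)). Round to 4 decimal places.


Bregman divergence with negative entropy generator:
D = p*log(p/q) + (1-p)*log((1-p)/(1-q)).
p = 0.05, q = 0.9.
p*log(p/q) = 0.05*log(0.05/0.9) = -0.144519.
(1-p)*log((1-p)/(1-q)) = 0.95*log(0.95/0.1) = 2.138727.
D = -0.144519 + 2.138727 = 1.9942

1.9942


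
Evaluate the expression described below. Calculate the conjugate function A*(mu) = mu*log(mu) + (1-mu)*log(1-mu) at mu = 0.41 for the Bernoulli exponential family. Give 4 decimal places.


Legendre transform for Bernoulli:
A*(mu) = mu*log(mu) + (1-mu)*log(1-mu).
mu = 0.41, 1-mu = 0.59.
mu*log(mu) = 0.41*log(0.41) = -0.365555.
(1-mu)*log(1-mu) = 0.59*log(0.59) = -0.311303.
A* = -0.365555 + -0.311303 = -0.6769

-0.6769


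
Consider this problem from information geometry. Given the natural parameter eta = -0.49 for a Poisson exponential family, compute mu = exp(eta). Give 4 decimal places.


Expectation parameter for Poisson exponential family:
mu = exp(eta).
eta = -0.49.
mu = exp(-0.49) = 0.6126

0.6126


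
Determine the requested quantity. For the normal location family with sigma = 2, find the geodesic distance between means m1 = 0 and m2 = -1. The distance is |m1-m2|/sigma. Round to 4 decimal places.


On the fixed-variance normal subfamily, geodesic distance = |m1-m2|/sigma.
|0 - -1| = 1.
sigma = 2.
d = 1/2 = 0.5000

0.5000


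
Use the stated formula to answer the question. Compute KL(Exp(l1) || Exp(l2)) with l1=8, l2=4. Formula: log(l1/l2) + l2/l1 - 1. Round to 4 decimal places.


KL divergence for exponential family:
KL = log(l1/l2) + l2/l1 - 1.
log(8/4) = 0.693147.
4/8 = 0.5.
KL = 0.693147 + 0.5 - 1 = 0.1931

0.1931


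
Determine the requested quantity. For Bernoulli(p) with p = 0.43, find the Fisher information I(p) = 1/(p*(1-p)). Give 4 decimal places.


For Bernoulli(p), Fisher information is I(p) = 1/(p*(1-p)).
p = 0.43, 1-p = 0.57.
p*(1-p) = 0.2451.
I(p) = 1/0.2451 = 4.0800

4.0800


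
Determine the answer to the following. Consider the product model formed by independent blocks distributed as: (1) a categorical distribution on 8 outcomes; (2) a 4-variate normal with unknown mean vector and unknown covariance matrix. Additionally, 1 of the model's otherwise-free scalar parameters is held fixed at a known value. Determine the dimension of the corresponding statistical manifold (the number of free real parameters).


The dimension of a statistical manifold equals the number of free
(independent) real parameters of the model. For a product of independent
blocks the parameter counts add.
- categorical on 8 outcomes (probabilities sum to 1): 8-1 = 7.
- 4-variate normal: 4 (mean) + 4*5/2 = 10 (symmetric covariance) = 14.
Total = 7 + 14 = 21.
1 parameter(s) fixed at known values: 21 - 1 = 20.
Dimension = 20

20


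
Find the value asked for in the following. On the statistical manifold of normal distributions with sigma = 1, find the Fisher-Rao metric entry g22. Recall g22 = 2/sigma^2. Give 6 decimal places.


For the 2-parameter normal family, the Fisher metric has:
  g11 = 1/sigma^2, g22 = 2/sigma^2.
sigma = 1, sigma^2 = 1.
g22 = 2.000000

2.000000
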